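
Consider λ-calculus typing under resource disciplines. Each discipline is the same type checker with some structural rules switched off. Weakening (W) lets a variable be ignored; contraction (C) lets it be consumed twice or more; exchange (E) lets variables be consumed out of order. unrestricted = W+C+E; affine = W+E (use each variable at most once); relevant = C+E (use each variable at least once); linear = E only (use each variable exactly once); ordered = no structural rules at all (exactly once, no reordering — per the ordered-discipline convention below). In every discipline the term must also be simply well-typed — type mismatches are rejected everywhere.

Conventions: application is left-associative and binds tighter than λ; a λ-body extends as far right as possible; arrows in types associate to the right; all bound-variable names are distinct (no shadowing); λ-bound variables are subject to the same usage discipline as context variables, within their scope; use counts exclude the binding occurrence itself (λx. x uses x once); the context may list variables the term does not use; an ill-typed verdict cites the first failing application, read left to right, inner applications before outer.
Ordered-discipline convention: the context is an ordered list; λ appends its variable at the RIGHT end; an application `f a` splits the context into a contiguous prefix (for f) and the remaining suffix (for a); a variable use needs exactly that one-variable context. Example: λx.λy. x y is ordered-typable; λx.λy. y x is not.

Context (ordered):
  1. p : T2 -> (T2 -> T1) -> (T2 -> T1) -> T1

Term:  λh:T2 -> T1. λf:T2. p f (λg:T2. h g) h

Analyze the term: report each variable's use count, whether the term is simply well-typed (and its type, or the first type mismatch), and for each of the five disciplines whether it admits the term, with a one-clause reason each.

variable uses: p: 1×; h (bound): 2×; f (bound): 1×; g (bound): 1×
left-to-right use order: p, f, h, g, h
typing: well-typed at (T2 -> T1) -> T2 -> T1
ordered ✗ (repeated use of h ×2)
linear ✗ (repeated use of h ×2)
affine ✗ (repeated use of h ×2)
relevant ✓ (none of p, h, f, g goes unused)
unrestricted ✓ (type-checks ((T2 -> T1) -> T2 -> T1) and nothing is barred)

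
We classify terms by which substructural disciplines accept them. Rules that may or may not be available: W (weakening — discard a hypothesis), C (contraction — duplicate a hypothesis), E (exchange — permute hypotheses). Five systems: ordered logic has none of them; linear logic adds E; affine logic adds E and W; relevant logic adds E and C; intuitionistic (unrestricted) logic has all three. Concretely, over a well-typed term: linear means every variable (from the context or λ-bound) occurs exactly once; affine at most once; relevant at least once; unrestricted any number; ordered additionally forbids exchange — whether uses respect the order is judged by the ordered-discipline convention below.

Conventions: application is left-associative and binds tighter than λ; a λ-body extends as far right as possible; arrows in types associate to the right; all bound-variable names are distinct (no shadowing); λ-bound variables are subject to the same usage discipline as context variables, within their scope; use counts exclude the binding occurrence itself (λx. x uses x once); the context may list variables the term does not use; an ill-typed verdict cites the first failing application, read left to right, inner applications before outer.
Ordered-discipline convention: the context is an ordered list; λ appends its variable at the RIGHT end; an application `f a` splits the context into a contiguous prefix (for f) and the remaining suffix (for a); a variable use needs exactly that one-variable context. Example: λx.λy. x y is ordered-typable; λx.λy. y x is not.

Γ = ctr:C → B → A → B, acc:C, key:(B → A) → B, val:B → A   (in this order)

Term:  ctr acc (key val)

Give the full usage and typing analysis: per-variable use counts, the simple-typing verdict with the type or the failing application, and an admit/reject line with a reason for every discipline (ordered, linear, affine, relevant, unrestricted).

use counts: ctr: 1, acc: 1, key: 1, val: 1
order of uses: ctr, acc, key, val
typing: well-typed at A → B
ordered: ✓, single-use (ctr, acc, key, val), ordered derivation ok
linear: ✓, each of ctr, acc, key, val used exactly once
affine: ✓, ctr, acc, key, val: no repeats, contraction unneeded
relevant: ✓, none of ctr, acc, key, val goes unused
unrestricted: ✓, well-typed at A → B; no restrictions here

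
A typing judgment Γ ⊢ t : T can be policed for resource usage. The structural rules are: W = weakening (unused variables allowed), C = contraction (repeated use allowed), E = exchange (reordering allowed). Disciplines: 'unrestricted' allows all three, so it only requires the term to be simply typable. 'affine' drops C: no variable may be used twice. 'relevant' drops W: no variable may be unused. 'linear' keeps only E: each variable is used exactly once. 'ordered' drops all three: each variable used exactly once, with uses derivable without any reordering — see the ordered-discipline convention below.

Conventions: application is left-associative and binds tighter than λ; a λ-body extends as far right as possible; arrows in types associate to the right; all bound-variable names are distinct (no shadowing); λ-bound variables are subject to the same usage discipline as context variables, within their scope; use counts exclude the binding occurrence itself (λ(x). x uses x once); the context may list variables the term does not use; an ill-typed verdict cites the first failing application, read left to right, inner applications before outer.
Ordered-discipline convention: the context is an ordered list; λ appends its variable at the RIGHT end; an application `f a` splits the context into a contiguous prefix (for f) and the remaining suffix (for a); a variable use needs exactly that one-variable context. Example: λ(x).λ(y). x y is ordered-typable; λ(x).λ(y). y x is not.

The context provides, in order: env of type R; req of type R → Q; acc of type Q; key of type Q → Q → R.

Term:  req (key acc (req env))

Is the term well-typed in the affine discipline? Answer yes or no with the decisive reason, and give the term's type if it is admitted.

no — req ×2 used more than once (contraction)
counts: env: 1×, req: 2×, acc: 1×, key: 1×
use order (left to right): req, key, acc, req, env
typing: the term checks, with type Q
across the five disciplines: ordered ✗ | linear ✗ | affine ✗ | relevant ✓ | unrestricted ✓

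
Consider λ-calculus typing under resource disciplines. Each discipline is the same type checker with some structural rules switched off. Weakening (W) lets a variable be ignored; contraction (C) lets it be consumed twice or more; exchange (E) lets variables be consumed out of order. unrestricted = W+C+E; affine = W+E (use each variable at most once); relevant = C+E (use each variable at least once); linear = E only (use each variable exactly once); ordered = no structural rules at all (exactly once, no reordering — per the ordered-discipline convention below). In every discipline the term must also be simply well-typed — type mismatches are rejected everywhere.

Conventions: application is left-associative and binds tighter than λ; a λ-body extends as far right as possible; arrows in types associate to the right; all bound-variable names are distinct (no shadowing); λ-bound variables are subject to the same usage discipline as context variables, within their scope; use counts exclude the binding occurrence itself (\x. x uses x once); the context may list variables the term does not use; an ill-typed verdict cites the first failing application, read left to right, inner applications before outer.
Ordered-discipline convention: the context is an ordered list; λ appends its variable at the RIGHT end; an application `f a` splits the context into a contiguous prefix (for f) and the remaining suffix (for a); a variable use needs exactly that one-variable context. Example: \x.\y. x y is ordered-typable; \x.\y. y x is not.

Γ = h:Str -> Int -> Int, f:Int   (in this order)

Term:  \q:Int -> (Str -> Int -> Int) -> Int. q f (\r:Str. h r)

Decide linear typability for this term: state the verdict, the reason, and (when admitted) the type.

yes — each of h, f, q, r used exactly once; term : (Int -> (Str -> Int -> Int) -> Int) -> Int
usage: h: 1×, f: 1×, q [bound]: 1×, r [bound]: 1×
uses in reading order: q, f, h, r
typing: the term checks, with type (Int -> (Str -> Int -> Int) -> Int) -> Int
all disciplines: ordered ✗; linear ✓; affine ✓; relevant ✓; unrestricted ✓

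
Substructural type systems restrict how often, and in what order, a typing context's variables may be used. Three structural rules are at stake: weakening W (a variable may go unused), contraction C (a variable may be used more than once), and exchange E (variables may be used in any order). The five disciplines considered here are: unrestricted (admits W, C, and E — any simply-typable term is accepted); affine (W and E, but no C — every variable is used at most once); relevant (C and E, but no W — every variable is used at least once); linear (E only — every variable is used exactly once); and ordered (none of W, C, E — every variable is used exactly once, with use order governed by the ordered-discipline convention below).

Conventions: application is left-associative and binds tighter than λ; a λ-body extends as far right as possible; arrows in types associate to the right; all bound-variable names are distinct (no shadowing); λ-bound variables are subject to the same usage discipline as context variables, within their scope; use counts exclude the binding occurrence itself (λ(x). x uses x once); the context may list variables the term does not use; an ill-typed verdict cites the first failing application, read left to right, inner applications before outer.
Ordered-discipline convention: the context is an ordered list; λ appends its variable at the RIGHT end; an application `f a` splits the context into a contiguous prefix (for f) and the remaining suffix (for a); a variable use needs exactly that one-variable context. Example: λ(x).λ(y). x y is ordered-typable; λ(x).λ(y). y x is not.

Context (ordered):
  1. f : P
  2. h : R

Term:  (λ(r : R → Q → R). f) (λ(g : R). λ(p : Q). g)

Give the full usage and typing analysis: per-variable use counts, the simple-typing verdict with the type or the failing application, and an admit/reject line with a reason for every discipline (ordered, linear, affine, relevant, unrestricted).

use counts: f ×1, h ×0, r [bound] ×0, g [bound] ×1, p [bound] ×0
uses in reading order: f, g
typing: well-typed — term : P
ordered: ✗ — h, r, p left unused
linear: ✗ — h, r, p left unused
affine: ✓ — at most one use each (f, h, r, g, p)
relevant: ✗ — h, r, p left unused
unrestricted: ✓ — type-checks (P) and nothing is barred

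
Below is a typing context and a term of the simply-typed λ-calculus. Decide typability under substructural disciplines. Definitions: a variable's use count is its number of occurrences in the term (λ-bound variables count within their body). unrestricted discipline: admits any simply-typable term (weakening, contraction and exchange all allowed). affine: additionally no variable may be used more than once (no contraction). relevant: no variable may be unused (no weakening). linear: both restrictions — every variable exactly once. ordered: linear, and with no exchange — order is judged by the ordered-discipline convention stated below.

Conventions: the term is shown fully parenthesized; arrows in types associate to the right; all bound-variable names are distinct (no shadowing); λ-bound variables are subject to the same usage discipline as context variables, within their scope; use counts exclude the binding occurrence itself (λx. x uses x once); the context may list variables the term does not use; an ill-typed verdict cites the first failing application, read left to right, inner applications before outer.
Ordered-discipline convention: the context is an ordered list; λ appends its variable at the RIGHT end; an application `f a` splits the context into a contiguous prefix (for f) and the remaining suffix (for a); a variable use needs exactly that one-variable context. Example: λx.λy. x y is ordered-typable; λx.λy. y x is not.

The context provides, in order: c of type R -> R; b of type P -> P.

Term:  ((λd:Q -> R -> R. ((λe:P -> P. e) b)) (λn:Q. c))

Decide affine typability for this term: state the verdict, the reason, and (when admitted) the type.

yes — no duplicate uses among c, b, d, e, n; term : P -> P
counts: c=1; b=1; d [bound]=0; e [bound]=1; n [bound]=0
left-to-right use order: e, b, c
typing: well-typed at P -> P
per-discipline verdicts: ordered ✗, linear ✗, affine ✓, relevant ✗, unrestricted ✓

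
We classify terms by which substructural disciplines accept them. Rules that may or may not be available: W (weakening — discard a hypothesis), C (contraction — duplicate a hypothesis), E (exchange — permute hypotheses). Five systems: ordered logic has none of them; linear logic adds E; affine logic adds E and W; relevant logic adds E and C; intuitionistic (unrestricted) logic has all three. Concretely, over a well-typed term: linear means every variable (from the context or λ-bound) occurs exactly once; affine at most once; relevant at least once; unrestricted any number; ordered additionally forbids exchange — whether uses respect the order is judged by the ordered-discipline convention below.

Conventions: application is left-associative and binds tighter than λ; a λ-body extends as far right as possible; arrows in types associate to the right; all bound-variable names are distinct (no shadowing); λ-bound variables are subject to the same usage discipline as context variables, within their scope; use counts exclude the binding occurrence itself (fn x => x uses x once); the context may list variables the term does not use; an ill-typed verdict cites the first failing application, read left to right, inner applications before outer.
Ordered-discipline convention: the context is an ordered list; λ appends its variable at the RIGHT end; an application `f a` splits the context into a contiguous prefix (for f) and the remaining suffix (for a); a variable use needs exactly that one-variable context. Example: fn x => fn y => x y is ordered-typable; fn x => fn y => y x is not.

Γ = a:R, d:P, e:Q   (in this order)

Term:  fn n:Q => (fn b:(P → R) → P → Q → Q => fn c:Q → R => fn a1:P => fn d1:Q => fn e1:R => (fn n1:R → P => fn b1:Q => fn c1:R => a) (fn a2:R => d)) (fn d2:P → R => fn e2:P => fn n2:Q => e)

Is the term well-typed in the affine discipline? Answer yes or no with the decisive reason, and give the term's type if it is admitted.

yes — none of a, d, e, n, b, c, a1, d1, e1, n1, b1, c1, a2, d2, e2, n2 used more than once; term : Q → (Q → R) → P → Q → R → Q → R → R
variable uses: a: 1; d: 1; e: 1; n (bound): 0; b (bound): 0; c (bound): 0; a1 (bound): 0; d1 (bound): 0; e1 (bound): 0; n1 (bound): 0; b1 (bound): 0; c1 (bound): 0; a2 (bound): 0; d2 (bound): 0; e2 (bound): 0; n2 (bound): 0
use order (left to right): a, d, e
typing: well-typed at Q → (Q → R) → P → Q → R → Q → R → R
summary: ordered ✗ · linear ✗ · affine ✓ · relevant ✗ · unrestricted ✓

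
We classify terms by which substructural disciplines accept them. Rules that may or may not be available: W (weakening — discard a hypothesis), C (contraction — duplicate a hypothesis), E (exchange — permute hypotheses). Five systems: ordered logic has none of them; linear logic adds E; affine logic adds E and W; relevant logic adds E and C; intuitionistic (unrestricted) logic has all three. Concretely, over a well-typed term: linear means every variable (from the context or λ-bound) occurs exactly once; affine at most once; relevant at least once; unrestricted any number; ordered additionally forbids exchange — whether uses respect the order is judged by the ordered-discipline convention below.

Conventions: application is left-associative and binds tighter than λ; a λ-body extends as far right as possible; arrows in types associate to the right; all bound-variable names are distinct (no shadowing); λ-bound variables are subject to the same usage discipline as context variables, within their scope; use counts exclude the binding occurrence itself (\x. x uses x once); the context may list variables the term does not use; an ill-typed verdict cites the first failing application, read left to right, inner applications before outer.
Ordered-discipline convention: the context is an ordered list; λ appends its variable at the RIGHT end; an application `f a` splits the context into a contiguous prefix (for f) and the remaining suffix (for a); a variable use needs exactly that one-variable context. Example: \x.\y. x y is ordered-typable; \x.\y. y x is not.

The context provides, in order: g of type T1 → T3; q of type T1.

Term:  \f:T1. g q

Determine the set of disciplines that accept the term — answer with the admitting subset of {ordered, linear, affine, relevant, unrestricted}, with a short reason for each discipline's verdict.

accepted by: affine, unrestricted
use counts: g ×1, q ×1, f (bound) ×0
uses in reading order: g, q
typing: the term checks, with type T1 → T3
ordered: ✗, f left unused
linear: ✗, f left unused
affine: ✓, g, q, f: no repeats, contraction unneeded
relevant: ✗, f left unused
unrestricted: ✓, simply typable at T1 → T3; W, C, E all held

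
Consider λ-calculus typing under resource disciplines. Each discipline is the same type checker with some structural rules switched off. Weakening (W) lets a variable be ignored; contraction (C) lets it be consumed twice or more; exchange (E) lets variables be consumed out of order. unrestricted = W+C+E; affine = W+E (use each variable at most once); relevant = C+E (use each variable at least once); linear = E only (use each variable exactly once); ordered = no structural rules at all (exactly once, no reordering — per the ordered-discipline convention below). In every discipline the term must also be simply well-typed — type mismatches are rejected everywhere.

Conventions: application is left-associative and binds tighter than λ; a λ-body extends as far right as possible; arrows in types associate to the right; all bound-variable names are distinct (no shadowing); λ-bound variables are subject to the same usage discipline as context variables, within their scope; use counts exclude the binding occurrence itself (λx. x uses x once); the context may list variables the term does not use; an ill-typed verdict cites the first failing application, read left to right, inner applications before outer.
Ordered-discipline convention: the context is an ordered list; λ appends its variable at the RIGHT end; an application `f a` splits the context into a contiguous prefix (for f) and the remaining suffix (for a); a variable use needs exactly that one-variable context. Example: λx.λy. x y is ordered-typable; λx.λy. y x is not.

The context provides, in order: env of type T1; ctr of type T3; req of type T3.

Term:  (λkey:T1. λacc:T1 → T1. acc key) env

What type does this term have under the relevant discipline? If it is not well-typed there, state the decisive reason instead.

not well-typed under relevant — ctr, req left unused
use counts: env: 1; ctr: 0; req: 0; key (λ-bound): 1; acc (λ-bound): 1
left-to-right use order: acc, key, env
typing: well-typed — term : (T1 → T1) → T1
all disciplines: ordered ✗ · linear ✗ · affine ✓ · relevant ✗ · unrestricted ✓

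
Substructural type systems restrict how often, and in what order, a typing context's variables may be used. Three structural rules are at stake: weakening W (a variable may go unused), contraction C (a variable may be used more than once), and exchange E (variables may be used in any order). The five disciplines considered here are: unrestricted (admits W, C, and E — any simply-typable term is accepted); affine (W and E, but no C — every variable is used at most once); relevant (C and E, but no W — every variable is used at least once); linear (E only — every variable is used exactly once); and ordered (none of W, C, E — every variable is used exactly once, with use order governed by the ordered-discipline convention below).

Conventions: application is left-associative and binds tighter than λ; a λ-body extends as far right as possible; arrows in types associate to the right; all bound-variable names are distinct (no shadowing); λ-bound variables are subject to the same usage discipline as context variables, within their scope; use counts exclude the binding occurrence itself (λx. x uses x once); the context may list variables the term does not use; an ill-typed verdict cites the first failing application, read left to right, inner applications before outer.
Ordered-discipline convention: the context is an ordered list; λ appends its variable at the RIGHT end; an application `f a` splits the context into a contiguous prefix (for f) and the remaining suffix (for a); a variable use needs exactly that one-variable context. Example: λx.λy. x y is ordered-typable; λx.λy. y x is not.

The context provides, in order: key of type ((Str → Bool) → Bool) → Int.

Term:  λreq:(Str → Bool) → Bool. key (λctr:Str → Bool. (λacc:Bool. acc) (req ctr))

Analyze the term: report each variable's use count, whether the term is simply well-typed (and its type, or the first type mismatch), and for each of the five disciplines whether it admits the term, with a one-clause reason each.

usage: key: 1×, req (bound): 1×, ctr (bound): 1×, acc (bound): 1×
left-to-right use order: key, acc, req, ctr
typing: well-typed — term : ((Str → Bool) → Bool) → Int
ordered: ✓, key, req, ctr, acc: once each, no exchange needed
linear: ✓, key, req, ctr, acc: one use apiece
affine: ✓, no duplicate uses among key, req, ctr, acc
relevant: ✓, key, req, ctr, acc: all used, weakening unneeded
unrestricted: ✓, type-checks (((Str → Bool) → Bool) → Int) and nothing is barred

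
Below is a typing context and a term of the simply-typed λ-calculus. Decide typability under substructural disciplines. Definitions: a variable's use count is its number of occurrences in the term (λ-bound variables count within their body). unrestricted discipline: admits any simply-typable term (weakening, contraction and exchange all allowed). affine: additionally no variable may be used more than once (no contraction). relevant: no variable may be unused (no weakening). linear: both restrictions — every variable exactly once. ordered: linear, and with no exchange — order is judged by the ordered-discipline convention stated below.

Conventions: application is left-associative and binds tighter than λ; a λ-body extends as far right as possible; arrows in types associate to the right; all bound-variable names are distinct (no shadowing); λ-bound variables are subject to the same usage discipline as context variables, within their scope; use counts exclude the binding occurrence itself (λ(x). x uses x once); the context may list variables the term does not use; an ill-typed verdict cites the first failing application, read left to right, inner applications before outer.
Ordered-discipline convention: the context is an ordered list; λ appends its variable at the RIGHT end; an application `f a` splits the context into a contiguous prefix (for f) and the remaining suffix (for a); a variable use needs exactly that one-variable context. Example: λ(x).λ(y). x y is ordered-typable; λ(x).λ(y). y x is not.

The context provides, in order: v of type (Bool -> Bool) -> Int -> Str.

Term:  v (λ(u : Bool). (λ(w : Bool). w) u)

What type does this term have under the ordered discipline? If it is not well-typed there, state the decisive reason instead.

term : Int -> Str
usage: v ×1; u (λ-bound) ×1; w (λ-bound) ×1
order of uses: v, w, u
typing: ✓ — Int -> Str
per-discipline verdicts: ordered ✓ | linear ✓ | affine ✓ | relevant ✓ | unrestricted ✓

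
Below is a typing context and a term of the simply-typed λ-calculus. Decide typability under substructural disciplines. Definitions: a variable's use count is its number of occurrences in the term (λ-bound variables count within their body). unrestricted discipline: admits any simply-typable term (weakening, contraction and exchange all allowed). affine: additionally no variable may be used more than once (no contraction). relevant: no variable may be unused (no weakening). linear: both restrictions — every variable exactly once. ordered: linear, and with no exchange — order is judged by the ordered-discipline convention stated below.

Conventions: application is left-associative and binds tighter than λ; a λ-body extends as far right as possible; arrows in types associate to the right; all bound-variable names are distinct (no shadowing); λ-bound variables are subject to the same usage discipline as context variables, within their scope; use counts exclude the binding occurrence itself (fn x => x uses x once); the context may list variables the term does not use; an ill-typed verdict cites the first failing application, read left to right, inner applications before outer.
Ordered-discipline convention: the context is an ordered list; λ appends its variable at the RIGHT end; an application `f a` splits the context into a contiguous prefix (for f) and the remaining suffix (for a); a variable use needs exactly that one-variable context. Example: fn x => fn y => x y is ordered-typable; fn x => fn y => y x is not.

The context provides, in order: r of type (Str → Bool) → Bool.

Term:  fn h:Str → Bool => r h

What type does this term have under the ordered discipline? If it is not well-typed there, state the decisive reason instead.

term : (Str → Bool) → Bool
use counts: r: 1; h (λ-bound): 1
left-to-right use order: r, h
typing: well-typed at (Str → Bool) → Bool
summary: ordered ✓ | linear ✓ | affine ✓ | relevant ✓ | unrestricted ✓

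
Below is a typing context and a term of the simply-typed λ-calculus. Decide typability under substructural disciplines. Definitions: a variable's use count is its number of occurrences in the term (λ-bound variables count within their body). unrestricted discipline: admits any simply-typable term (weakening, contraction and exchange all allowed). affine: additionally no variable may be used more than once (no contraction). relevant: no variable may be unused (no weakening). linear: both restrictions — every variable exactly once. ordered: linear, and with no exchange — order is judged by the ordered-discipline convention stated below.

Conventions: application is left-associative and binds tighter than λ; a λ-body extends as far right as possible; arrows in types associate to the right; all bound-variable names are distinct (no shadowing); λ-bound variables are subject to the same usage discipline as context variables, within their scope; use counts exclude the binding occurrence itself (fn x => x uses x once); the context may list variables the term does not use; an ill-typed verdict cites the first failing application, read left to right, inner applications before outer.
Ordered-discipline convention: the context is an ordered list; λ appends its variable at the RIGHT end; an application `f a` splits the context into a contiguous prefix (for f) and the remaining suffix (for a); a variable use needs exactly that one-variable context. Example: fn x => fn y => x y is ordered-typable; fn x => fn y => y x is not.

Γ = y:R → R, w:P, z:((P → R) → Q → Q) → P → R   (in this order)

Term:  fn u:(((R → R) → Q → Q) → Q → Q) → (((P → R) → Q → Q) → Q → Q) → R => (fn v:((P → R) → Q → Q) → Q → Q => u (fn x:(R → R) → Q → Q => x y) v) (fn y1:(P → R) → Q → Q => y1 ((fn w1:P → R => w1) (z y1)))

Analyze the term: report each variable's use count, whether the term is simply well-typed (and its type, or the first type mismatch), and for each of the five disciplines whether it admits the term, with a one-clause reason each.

variable uses: y=1, w=0, z=1, u (bound)=1, v (bound)=1, x (bound)=1, y1 (bound)=2, w1 (bound)=1
use order (left to right): u, x, y, v, y1, w1, z, y1
typing: the term checks, with type ((((R → R) → Q → Q) → Q → Q) → (((P → R) → Q → Q) → Q → Q) → R) → R
ordered: ✗ — needs contraction — y1 ×2; unused: w — weakening required
linear: ✗ — needs contraction — y1 ×2; unused: w — weakening required
affine: ✗ — needs contraction — y1 ×2
relevant: ✗ — unused: w — weakening required
unrestricted: ✓ — type-checks (((((R → R) → Q → Q) → Q → Q) → (((P → R) → Q → Q) → Q → Q) → R) → R) and nothing is barred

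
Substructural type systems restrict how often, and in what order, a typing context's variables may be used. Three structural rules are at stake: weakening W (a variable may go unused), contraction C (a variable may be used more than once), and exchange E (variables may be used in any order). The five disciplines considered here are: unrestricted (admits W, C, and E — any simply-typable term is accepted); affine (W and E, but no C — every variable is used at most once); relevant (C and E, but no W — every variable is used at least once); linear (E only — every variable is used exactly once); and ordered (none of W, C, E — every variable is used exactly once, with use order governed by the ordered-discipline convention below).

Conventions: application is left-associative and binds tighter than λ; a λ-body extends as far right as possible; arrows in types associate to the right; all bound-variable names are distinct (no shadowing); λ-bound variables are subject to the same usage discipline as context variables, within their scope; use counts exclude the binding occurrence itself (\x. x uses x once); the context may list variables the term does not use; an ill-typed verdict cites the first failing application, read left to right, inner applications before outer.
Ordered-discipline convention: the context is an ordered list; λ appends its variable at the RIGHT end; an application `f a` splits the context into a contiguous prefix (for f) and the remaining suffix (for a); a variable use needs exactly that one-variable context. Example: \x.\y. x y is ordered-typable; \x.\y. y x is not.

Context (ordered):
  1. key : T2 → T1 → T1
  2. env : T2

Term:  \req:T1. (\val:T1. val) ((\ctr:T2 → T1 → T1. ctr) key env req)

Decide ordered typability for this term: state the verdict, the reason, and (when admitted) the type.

yes — key, env, req, val, ctr: once each, no exchange needed; term : T1 → T1
counts: key ×1; env ×1; req (λ-bound) ×1; val (λ-bound) ×1; ctr (λ-bound) ×1
use order (left to right): val, ctr, key, env, req
typing: the term checks, with type T1 → T1
all disciplines: ordered ✓ · linear ✓ · affine ✓ · relevant ✓ · unrestricted ✓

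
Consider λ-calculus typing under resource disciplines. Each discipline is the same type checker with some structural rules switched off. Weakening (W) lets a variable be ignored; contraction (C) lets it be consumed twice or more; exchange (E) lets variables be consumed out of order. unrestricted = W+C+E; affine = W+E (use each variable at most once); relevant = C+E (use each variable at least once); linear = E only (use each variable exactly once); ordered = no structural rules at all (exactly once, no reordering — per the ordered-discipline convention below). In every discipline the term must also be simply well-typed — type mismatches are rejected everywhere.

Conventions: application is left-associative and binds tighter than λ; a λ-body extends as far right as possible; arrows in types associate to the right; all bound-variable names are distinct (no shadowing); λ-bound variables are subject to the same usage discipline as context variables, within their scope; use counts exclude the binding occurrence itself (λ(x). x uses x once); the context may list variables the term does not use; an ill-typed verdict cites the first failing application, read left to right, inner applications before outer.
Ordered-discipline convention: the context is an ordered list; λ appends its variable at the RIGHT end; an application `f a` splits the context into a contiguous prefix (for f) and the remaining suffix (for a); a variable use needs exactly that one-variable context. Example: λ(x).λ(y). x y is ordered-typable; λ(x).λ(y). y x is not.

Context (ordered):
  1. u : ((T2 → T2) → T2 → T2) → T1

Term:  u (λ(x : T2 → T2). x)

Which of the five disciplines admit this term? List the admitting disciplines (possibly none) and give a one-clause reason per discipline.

admitted in: ordered, linear, affine, relevant, unrestricted
counts: u: 1×, x [bound]: 1×
left-to-right use order: u, x
typing: well-typed at T1
ordered: ✓ — one use each (u, x); ordered split holds
linear: ✓ — exactly-once usage across u, x
affine: ✓ — none of u, x used more than once
relevant: ✓ — u, x: all used, weakening unneeded
unrestricted: ✓ — simply typable at T1; W, C, E all held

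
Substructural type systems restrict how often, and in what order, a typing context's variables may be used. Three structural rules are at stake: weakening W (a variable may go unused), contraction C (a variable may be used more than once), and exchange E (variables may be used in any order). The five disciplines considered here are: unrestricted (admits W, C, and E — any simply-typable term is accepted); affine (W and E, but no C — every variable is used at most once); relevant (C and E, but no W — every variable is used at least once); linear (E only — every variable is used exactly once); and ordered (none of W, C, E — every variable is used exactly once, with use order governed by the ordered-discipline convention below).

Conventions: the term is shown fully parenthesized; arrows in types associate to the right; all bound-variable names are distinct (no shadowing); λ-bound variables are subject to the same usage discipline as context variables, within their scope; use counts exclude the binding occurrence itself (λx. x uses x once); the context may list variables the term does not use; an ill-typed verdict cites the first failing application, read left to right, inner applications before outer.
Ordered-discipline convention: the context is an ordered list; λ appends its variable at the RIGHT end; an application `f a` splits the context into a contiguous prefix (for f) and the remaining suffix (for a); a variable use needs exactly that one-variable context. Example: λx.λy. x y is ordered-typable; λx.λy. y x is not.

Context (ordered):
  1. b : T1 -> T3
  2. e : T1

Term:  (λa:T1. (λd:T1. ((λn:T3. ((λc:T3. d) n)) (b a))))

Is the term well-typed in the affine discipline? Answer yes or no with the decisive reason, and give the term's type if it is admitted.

yes — b, e, a, d, n, c: no repeats, contraction unneeded; term : T1 -> T1 -> T1
use counts: b: 1×; e: 0×; a (λ-bound): 1×; d (λ-bound): 1×; n (λ-bound): 1×; c (λ-bound): 0×
order of uses: d, n, b, a
typing: well-typed at T1 -> T1 -> T1
all disciplines: ordered ✗ · linear ✗ · affine ✓ · relevant ✗ · unrestricted ✓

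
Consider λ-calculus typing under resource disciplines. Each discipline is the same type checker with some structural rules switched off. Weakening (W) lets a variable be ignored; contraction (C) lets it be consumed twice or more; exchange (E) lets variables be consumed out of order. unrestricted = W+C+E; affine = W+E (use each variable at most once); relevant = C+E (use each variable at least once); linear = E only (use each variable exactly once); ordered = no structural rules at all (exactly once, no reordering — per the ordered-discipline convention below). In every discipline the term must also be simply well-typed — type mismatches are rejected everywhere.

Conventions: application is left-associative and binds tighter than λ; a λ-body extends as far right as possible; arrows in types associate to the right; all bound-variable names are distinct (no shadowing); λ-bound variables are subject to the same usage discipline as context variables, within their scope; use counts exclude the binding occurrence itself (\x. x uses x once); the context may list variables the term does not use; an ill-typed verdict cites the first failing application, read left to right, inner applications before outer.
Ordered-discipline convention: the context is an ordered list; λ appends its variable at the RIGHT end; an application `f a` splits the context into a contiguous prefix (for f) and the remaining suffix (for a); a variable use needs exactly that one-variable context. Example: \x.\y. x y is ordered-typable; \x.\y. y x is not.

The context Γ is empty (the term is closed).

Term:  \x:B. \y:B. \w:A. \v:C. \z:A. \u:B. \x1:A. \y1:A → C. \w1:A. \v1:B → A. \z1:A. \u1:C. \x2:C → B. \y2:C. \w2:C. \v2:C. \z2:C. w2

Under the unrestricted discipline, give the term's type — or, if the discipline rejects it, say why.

term : B → B → A → C → A → B → A → (A → C) → A → (B → A) → A → C → (C → B) → C → C → C → C → C
usage: x (λ-bound)=0, y (λ-bound)=0, w (λ-bound)=0, v (λ-bound)=0, z (λ-bound)=0, u (λ-bound)=0, x1 (λ-bound)=0, y1 (λ-bound)=0, w1 (λ-bound)=0, v1 (λ-bound)=0, z1 (λ-bound)=0, u1 (λ-bound)=0, x2 (λ-bound)=0, y2 (λ-bound)=0, w2 (λ-bound)=1, v2 (λ-bound)=0, z2 (λ-bound)=0
order of uses: w2
typing: ✓ — B → B → A → C → A → B → A → (A → C) → A → (B → A) → A → C → (C → B) → C → C → C → C → C
summary: ordered ✗ | linear ✗ | affine ✓ | relevant ✗ | unrestricted ✓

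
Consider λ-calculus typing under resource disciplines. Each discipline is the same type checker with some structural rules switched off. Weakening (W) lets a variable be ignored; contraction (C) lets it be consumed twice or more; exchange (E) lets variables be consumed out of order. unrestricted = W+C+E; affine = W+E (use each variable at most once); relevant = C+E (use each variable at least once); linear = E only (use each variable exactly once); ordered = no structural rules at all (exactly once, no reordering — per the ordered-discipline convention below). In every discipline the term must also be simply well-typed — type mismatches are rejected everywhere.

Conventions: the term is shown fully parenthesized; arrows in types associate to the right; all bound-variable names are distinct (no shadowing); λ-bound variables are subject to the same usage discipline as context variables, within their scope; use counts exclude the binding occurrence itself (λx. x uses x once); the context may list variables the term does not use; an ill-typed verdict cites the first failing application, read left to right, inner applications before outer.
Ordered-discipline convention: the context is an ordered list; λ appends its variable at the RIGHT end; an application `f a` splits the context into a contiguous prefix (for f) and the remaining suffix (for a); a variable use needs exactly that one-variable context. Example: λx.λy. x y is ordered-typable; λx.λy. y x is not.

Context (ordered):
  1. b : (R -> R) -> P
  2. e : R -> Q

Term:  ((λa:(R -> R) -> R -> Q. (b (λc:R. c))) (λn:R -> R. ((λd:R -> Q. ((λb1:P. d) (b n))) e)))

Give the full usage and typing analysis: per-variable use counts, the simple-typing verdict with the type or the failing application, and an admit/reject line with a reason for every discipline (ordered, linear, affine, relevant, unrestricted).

counts: b=2; e=1; a (λ-bound)=0; c (λ-bound)=1; n (λ-bound)=1; d (λ-bound)=1; b1 (λ-bound)=0
order of uses: b, c, d, b, n, e
typing: the term checks, with type P
ordered: ✗ — b ×2 used more than once (contraction); a, b1 never used (weakening)
linear: ✗ — b ×2 used more than once (contraction); a, b1 never used (weakening)
affine: ✗ — b ×2 used more than once (contraction)
relevant: ✗ — a, b1 never used (weakening)
unrestricted: ✓ — well-typed at P; no restrictions here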